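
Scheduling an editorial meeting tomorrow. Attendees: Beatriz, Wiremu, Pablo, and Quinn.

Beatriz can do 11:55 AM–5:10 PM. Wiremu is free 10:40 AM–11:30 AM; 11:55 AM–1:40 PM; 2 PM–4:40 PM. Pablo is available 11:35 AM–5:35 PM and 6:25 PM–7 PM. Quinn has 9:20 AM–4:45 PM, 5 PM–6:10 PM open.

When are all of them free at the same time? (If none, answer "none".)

11:55-13:40, 14:00-16:40

Beatriz ∩ Wiremu: 11:55-13:40, 14:00-16:40.
Beatriz ∩ Wiremu ∩ Pablo: 11:55-13:40, 14:00-16:40.
Beatriz ∩ Wiremu ∩ Pablo ∩ Quinn: 11:55-13:40, 14:00-16:40.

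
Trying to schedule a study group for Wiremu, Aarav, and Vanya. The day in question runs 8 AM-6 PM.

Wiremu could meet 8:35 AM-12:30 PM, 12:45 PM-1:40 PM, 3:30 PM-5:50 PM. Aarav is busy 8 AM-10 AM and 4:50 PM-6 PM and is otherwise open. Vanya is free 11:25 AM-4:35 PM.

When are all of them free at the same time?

Wiremu free: 08:35-12:30, 12:45-13:40, 15:30-17:50.
Aarav free: 10:00-16:50 (invert busy blocks within the working day).
Vanya free: 11:25-16:35.
Wiremu ∩ Aarav: 10:00-12:30, 12:45-13:40, 15:30-16:50.
Wiremu ∩ Aarav ∩ Vanya: 11:25-12:30, 12:45-13:40, 15:30-16:35.

11:25-12:30, 12:45-13:40, 15:30-16:35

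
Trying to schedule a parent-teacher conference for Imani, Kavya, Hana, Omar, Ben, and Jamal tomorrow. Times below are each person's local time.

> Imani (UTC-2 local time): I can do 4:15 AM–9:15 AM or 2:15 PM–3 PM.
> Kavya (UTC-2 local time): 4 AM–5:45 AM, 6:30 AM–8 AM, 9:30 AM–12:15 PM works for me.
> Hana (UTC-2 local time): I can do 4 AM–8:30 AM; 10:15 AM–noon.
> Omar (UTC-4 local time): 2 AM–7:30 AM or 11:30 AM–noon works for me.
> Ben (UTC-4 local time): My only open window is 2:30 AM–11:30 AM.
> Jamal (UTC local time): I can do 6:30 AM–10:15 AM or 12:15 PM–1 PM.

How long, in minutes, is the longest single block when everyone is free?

Imani in UTC: 06:15-11:15, 16:15-17:00 (add 2h to convert from UTC-2).
Kavya in UTC: 06:00-07:45, 08:30-10:00, 11:30-14:15 (add 2h to convert from UTC-2).
Hana in UTC: 06:00-10:30, 12:15-14:00 (add 2h to convert from UTC-2).
Omar in UTC: 06:00-11:30, 15:30-16:00 (add 4h to convert from UTC-4).
Ben in UTC: 06:30-15:30 (add 4h to convert from UTC-4).
Jamal in UTC: 06:30-10:15, 12:15-13:00.
Imani ∩ Kavya: 06:15-07:45, 08:30-10:00.
Imani ∩ Kavya ∩ Hana: 06:15-07:45, 08:30-10:00.
Imani ∩ Kavya ∩ Hana ∩ Omar: 06:15-07:45, 08:30-10:00.
Imani ∩ Kavya ∩ Hana ∩ Omar ∩ Ben: 06:30-07:45, 08:30-10:00.
Imani ∩ Kavya ∩ Hana ∩ Omar ∩ Ben ∩ Jamal: 06:30-07:45, 08:30-10:00.
Those are the intersection windows.
The longest is 08:30-10:00 at 90 minutes.

90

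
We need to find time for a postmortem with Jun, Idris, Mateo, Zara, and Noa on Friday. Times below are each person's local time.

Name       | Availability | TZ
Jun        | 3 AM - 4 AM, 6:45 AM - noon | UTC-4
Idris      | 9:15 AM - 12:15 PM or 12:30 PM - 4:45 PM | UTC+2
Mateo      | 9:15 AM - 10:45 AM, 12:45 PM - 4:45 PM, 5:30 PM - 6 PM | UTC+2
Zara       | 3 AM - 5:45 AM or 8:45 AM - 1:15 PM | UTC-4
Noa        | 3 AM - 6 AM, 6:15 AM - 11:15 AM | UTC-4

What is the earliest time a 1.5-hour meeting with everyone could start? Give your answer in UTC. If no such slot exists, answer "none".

Jun in UTC: 07:00-08:00, 10:45-16:00 (add 4h to convert from UTC-4).
Idris in UTC: 07:15-10:15, 10:30-14:45 (subtract 2h to convert from UTC+2).
Mateo in UTC: 07:15-08:45, 10:45-14:45, 15:30-16:00 (subtract 2h to convert from UTC+2).
Zara in UTC: 07:00-09:45, 12:45-17:15 (add 4h to convert from UTC-4).
Noa in UTC: 07:00-10:00, 10:15-15:15 (add 4h to convert from UTC-4).
Jun ∩ Idris: 07:15-08:00, 10:45-14:45.
Jun ∩ Idris ∩ Mateo: 07:15-08:00, 10:45-14:45.
Jun ∩ Idris ∩ Mateo ∩ Zara: 07:15-08:00, 12:45-14:45.
Jun ∩ Idris ∩ Mateo ∩ Zara ∩ Noa: 07:15-08:00, 12:45-14:45.
So the common availability across everyone is 07:15-08:00, 12:45-14:45.
The first common window of at least 90 minutes is 12:45-14:45, so the earliest start is 12:45.

12:45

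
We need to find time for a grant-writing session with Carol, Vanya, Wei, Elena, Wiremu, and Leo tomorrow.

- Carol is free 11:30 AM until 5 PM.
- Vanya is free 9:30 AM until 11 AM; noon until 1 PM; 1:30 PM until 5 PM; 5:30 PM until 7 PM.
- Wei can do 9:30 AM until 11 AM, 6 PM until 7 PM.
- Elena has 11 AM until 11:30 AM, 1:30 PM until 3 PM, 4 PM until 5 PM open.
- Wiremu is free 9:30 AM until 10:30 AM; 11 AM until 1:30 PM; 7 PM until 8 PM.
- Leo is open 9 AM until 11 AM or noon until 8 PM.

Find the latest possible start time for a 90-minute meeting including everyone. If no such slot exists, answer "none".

Carol ∩ Vanya: 12:00-13:00, 13:30-17:00.
Carol ∩ Vanya ∩ Wei: ∅.
Carol ∩ Vanya ∩ Wei ∩ Elena: ∅.
Carol ∩ Vanya ∩ Wei ∩ Elena ∩ Wiremu: ∅.
Carol ∩ Vanya ∩ Wei ∩ Elena ∩ Wiremu ∩ Leo: ∅.
There is no time when everyone is free.
No common window is at least 90 minutes long.

none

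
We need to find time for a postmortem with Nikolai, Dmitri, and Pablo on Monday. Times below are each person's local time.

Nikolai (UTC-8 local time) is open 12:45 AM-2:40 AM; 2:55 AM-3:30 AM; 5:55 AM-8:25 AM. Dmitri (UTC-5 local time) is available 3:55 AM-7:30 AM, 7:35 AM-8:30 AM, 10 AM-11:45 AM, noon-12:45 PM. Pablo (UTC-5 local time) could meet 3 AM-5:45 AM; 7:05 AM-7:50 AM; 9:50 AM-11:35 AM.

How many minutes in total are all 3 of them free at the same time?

Nikolai in UTC: 08:45-10:40, 10:55-11:30, 13:55-16:25 (add 8h to convert from UTC-8).
Dmitri in UTC: 08:55-12:30, 12:35-13:30, 15:00-16:45, 17:00-17:45 (add 5h to convert from UTC-5).
Pablo in UTC: 08:00-10:45, 12:05-12:50, 14:50-16:35 (add 5h to convert from UTC-5).
Nikolai ∩ Dmitri: 08:55-10:40, 10:55-11:30, 15:00-16:25.
Nikolai ∩ Dmitri ∩ Pablo: 08:55-10:40, 15:00-16:25.
Summing the common windows: 105 + 85 = 190 minutes.

190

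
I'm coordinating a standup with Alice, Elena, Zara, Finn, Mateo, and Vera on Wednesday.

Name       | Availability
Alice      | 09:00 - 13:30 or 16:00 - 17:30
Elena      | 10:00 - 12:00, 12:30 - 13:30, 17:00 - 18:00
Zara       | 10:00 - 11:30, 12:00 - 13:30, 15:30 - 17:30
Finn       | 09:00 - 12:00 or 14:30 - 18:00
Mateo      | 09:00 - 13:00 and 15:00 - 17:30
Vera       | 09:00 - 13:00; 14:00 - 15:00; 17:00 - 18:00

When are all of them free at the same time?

10:00-11:30, 17:00-17:30

Alice ∩ Elena: 10:00-12:00, 12:30-13:30, 17:00-17:30.
Alice ∩ Elena ∩ Zara: 10:00-11:30, 12:30-13:30, 17:00-17:30.
Alice ∩ Elena ∩ Zara ∩ Finn: 10:00-11:30, 17:00-17:30.
Alice ∩ Elena ∩ Zara ∩ Finn ∩ Mateo: 10:00-11:30, 17:00-17:30.
Alice ∩ Elena ∩ Zara ∩ Finn ∩ Mateo ∩ Vera: 10:00-11:30, 17:00-17:30.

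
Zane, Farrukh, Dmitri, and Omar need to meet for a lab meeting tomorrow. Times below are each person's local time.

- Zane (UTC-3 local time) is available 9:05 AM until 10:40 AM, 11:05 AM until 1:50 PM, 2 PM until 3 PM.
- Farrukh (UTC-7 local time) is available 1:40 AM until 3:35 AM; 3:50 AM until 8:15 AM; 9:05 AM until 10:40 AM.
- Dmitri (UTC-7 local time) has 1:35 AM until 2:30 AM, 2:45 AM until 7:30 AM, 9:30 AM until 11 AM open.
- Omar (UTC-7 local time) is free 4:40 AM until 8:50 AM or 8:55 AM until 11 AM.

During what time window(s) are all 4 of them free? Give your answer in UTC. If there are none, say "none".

12:05-13:40, 14:05-14:30, 16:30-16:50, 17:00-17:40

Zane in UTC: 12:05-13:40, 14:05-16:50, 17:00-18:00 (add 3h to convert from UTC-3).
Farrukh in UTC: 08:40-10:35, 10:50-15:15, 16:05-17:40 (add 7h to convert from UTC-7).
Dmitri in UTC: 08:35-09:30, 09:45-14:30, 16:30-18:00 (add 7h to convert from UTC-7).
Omar in UTC: 11:40-15:50, 15:55-18:00 (add 7h to convert from UTC-7).
Zane ∩ Farrukh: 12:05-13:40, 14:05-15:15, 16:05-16:50, 17:00-17:40.
Zane ∩ Farrukh ∩ Dmitri: 12:05-13:40, 14:05-14:30, 16:30-16:50, 17:00-17:40.
Zane ∩ Farrukh ∩ Dmitri ∩ Omar: 12:05-13:40, 14:05-14:30, 16:30-16:50, 17:00-17:40.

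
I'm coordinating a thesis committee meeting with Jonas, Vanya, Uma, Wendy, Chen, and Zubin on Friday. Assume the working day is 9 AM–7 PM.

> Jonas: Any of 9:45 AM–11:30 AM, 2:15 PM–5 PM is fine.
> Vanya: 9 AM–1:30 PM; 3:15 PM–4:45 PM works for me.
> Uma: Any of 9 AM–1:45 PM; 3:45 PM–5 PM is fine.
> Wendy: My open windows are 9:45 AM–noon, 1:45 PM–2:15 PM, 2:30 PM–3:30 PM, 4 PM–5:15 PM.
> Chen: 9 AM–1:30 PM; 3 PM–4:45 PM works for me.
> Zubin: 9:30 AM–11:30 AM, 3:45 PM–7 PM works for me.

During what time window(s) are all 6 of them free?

Jonas ∩ Vanya: 09:45-11:30, 15:15-16:45.
Jonas ∩ Vanya ∩ Uma: 09:45-11:30, 15:45-16:45.
Jonas ∩ Vanya ∩ Uma ∩ Wendy: 09:45-11:30, 16:00-16:45.
Jonas ∩ Vanya ∩ Uma ∩ Wendy ∩ Chen: 09:45-11:30, 16:00-16:45.
Jonas ∩ Vanya ∩ Uma ∩ Wendy ∩ Chen ∩ Zubin: 09:45-11:30, 16:00-16:45.

09:45-11:30, 16:00-16:45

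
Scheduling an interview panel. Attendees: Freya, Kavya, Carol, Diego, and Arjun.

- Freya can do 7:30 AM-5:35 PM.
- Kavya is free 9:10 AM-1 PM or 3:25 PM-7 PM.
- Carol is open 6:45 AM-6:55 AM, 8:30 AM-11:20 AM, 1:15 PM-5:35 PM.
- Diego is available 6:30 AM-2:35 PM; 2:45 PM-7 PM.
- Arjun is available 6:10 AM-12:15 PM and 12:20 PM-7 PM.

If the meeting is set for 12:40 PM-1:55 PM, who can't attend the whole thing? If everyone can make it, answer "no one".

Carol, Kavya

Freya: free for 12:40-13:55. Kavya: not fully free for 12:40-13:55. Carol: not fully free for 12:40-13:55. Diego: free for 12:40-13:55. Arjun: free for 12:40-13:55.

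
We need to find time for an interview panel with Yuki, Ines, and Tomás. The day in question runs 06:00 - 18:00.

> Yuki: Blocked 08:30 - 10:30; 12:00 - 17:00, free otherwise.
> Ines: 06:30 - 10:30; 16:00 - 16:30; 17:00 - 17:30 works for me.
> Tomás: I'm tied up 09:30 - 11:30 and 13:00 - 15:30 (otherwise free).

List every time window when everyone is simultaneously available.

Yuki free: 06:00-08:30, 10:30-12:00, 17:00-18:00 (invert busy blocks within the working day).
Ines free: 06:30-10:30, 16:00-16:30, 17:00-17:30.
Tomás free: 06:00-09:30, 11:30-13:00, 15:30-18:00 (invert busy blocks within the working day).
Yuki ∩ Ines: 06:30-08:30, 17:00-17:30.
Yuki ∩ Ines ∩ Tomás: 06:30-08:30, 17:00-17:30.

06:30-08:30, 17:00-17:30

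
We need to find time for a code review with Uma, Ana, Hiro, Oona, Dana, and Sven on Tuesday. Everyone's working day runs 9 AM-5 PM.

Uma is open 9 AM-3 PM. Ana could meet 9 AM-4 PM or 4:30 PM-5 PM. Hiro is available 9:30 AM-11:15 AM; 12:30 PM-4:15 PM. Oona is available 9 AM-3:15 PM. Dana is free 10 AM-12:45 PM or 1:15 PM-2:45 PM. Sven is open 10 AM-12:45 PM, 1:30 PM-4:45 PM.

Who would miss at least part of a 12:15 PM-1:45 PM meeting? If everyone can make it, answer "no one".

Dana, Hiro, Sven

Uma: free for 12:15-13:45. Ana: free for 12:15-13:45. Hiro: not fully free for 12:15-13:45. Oona: free for 12:15-13:45. Dana: not fully free for 12:15-13:45. Sven: not fully free for 12:15-13:45.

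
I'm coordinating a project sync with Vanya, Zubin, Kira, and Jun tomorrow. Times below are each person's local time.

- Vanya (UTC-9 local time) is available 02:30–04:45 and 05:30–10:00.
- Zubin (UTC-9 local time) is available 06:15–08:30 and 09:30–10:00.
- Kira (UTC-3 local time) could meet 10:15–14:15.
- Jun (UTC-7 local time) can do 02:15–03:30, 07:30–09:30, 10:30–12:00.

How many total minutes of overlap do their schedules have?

Vanya in UTC: 11:30-13:45, 14:30-19:00 (add 9h to convert from UTC-9).
Zubin in UTC: 15:15-17:30, 18:30-19:00 (add 9h to convert from UTC-9).
Kira in UTC: 13:15-17:15 (add 3h to convert from UTC-3).
Jun in UTC: 09:15-10:30, 14:30-16:30, 17:30-19:00 (add 7h to convert from UTC-7).
Vanya ∩ Zubin: 15:15-17:30, 18:30-19:00.
Vanya ∩ Zubin ∩ Kira: 15:15-17:15.
Vanya ∩ Zubin ∩ Kira ∩ Jun: 15:15-16:30.
That's a single block of 75 minutes.

75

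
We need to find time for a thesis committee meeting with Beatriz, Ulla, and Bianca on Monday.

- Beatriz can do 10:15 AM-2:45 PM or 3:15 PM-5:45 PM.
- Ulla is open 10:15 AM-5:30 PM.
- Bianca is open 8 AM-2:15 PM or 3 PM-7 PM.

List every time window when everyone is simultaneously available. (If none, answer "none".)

Beatriz ∩ Ulla: 10:15-14:45, 15:15-17:30.
Beatriz ∩ Ulla ∩ Bianca: 10:15-14:15, 15:15-17:30.

10:15-14:15, 15:15-17:30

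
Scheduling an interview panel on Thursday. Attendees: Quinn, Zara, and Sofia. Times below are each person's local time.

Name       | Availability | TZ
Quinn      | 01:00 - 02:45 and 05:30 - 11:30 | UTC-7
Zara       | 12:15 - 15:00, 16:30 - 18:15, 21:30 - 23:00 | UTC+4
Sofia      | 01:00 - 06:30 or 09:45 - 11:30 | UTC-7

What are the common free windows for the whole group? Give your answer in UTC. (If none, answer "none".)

08:15-09:45, 12:30-13:30, 17:30-18:30

Quinn in UTC: 08:00-09:45, 12:30-18:30 (add 7h to convert from UTC-7).
Zara in UTC: 08:15-11:00, 12:30-14:15, 17:30-19:00 (subtract 4h to convert from UTC+4).
Sofia in UTC: 08:00-13:30, 16:45-18:30 (add 7h to convert from UTC-7).
Quinn ∩ Zara: 08:15-09:45, 12:30-14:15, 17:30-18:30.
Quinn ∩ Zara ∩ Sofia: 08:15-09:45, 12:30-13:30, 17:30-18:30.
Those are the intersection windows.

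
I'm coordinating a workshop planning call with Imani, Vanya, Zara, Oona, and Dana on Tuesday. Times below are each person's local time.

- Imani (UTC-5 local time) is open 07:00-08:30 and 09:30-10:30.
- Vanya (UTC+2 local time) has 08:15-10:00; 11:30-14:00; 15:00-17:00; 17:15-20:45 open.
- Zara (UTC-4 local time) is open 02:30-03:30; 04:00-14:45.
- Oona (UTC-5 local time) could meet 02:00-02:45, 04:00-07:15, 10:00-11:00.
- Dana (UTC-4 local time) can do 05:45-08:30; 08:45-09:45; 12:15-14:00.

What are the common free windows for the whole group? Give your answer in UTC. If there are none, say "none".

Imani in UTC: 12:00-13:30, 14:30-15:30 (add 5h to convert from UTC-5).
Vanya in UTC: 06:15-08:00, 09:30-12:00, 13:00-15:00, 15:15-18:45 (subtract 2h to convert from UTC+2).
Zara in UTC: 06:30-07:30, 08:00-18:45 (add 4h to convert from UTC-4).
Oona in UTC: 07:00-07:45, 09:00-12:15, 15:00-16:00 (add 5h to convert from UTC-5).
Dana in UTC: 09:45-12:30, 12:45-13:45, 16:15-18:00 (add 4h to convert from UTC-4).
Imani ∩ Vanya: 13:00-13:30, 14:30-15:00, 15:15-15:30.
Imani ∩ Vanya ∩ Zara: 13:00-13:30, 14:30-15:00, 15:15-15:30.
Imani ∩ Vanya ∩ Zara ∩ Oona: 15:15-15:30.
Imani ∩ Vanya ∩ Zara ∩ Oona ∩ Dana: ∅.
There is no time when everyone is free.

none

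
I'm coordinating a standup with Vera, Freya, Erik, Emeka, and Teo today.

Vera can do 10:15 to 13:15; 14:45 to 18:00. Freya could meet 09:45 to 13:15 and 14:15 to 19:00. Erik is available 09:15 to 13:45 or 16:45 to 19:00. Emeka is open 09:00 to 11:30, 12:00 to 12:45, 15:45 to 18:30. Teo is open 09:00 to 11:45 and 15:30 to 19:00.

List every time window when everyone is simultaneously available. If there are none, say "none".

Vera ∩ Freya: 10:15-13:15, 14:45-18:00.
Vera ∩ Freya ∩ Erik: 10:15-13:15, 16:45-18:00.
Vera ∩ Freya ∩ Erik ∩ Emeka: 10:15-11:30, 12:00-12:45, 16:45-18:00.
Vera ∩ Freya ∩ Erik ∩ Emeka ∩ Teo: 10:15-11:30, 16:45-18:00.

10:15-11:30, 16:45-18:00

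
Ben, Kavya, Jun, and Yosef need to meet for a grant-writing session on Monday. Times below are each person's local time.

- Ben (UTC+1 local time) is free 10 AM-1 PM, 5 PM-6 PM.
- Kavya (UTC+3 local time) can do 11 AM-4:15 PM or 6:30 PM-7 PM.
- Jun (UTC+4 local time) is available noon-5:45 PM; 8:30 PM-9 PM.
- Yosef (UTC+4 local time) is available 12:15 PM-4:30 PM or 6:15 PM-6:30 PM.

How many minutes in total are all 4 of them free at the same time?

Ben in UTC: 09:00-12:00, 16:00-17:00 (subtract 1h to convert from UTC+1).
Kavya in UTC: 08:00-13:15, 15:30-16:00 (subtract 3h to convert from UTC+3).
Jun in UTC: 08:00-13:45, 16:30-17:00 (subtract 4h to convert from UTC+4).
Yosef in UTC: 08:15-12:30, 14:15-14:30 (subtract 4h to convert from UTC+4).
Ben ∩ Kavya: 09:00-12:00.
Ben ∩ Kavya ∩ Jun: 09:00-12:00.
Ben ∩ Kavya ∩ Jun ∩ Yosef: 09:00-12:00.
That's a single block of 180 minutes.

180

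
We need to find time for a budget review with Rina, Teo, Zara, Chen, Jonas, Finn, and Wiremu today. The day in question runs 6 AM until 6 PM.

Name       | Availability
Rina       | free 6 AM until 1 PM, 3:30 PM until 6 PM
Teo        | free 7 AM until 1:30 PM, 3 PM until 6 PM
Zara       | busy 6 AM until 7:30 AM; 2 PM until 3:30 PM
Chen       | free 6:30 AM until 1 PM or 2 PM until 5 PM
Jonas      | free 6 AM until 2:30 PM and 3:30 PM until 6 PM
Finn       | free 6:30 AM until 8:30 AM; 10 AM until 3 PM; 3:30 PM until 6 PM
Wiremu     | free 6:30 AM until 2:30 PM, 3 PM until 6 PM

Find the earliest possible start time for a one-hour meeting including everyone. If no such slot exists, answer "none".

07:30

Rina free: 06:00-13:00, 15:30-18:00.
Teo free: 07:00-13:30, 15:00-18:00.
Zara free: 07:30-14:00, 15:30-18:00 (invert busy blocks within the working day).
Chen free: 06:30-13:00, 14:00-17:00.
Jonas free: 06:00-14:30, 15:30-18:00.
Finn free: 06:30-08:30, 10:00-15:00, 15:30-18:00.
Wiremu free: 06:30-14:30, 15:00-18:00.
Rina ∩ Teo: 07:00-13:00, 15:30-18:00.
Rina ∩ Teo ∩ Zara: 07:30-13:00, 15:30-18:00.
Rina ∩ Teo ∩ Zara ∩ Chen: 07:30-13:00, 15:30-17:00.
Rina ∩ Teo ∩ Zara ∩ Chen ∩ Jonas: 07:30-13:00, 15:30-17:00.
Rina ∩ Teo ∩ Zara ∩ Chen ∩ Jonas ∩ Finn: 07:30-08:30, 10:00-13:00, 15:30-17:00.
Rina ∩ Teo ∩ Zara ∩ Chen ∩ Jonas ∩ Finn ∩ Wiremu: 07:30-08:30, 10:00-13:00, 15:30-17:00.
Those are the intersection windows.
The first common window of at least 60 minutes is 07:30-08:30, so the earliest start is 07:30.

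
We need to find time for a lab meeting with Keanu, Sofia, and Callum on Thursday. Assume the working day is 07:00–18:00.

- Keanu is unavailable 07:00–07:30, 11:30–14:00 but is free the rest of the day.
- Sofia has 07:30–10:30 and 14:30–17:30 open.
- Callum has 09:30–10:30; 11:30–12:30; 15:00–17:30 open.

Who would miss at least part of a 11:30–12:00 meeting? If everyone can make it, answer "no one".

Keanu, Sofia

Keanu free: 07:30-11:30, 14:00-18:00 (invert busy blocks within the working day).
Sofia free: 07:30-10:30, 14:30-17:30.
Callum free: 09:30-10:30, 11:30-12:30, 15:00-17:30.
Keanu: not fully free for 11:30-12:00. Sofia: not fully free for 11:30-12:00. Callum: free for 11:30-12:00.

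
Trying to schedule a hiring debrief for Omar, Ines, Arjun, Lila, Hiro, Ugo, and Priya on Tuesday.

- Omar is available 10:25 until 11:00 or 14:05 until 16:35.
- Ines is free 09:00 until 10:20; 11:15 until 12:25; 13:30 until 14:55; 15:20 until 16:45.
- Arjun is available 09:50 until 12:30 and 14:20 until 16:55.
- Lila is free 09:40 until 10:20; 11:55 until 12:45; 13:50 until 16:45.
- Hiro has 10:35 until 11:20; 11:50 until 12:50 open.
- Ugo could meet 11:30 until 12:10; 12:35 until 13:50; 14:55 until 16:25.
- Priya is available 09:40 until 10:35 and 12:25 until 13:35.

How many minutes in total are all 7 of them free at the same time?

Omar ∩ Ines: 14:05-14:55, 15:20-16:35.
Omar ∩ Ines ∩ Arjun: 14:20-14:55, 15:20-16:35.
Omar ∩ Ines ∩ Arjun ∩ Lila: 14:20-14:55, 15:20-16:35.
Omar ∩ Ines ∩ Arjun ∩ Lila ∩ Hiro: ∅.
Omar ∩ Ines ∩ Arjun ∩ Lila ∩ Hiro ∩ Ugo: ∅.
Omar ∩ Ines ∩ Arjun ∩ Lila ∩ Hiro ∩ Ugo ∩ Priya: ∅.
There is no time when everyone is free.
There is no common window, so the total is 0 minutes.

0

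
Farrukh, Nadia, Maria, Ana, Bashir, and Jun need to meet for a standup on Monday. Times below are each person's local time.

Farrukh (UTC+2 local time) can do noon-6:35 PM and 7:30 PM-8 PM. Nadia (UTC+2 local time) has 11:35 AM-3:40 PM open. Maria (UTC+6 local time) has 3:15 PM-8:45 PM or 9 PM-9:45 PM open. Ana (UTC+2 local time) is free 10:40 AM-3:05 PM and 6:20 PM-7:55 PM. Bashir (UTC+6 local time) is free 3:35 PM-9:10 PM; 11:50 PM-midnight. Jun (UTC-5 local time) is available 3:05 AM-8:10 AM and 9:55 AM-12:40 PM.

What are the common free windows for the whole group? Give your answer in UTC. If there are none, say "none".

Farrukh in UTC: 10:00-16:35, 17:30-18:00 (subtract 2h to convert from UTC+2).
Nadia in UTC: 09:35-13:40 (subtract 2h to convert from UTC+2).
Maria in UTC: 09:15-14:45, 15:00-15:45 (subtract 6h to convert from UTC+6).
Ana in UTC: 08:40-13:05, 16:20-17:55 (subtract 2h to convert from UTC+2).
Bashir in UTC: 09:35-15:10, 17:50-18:00 (subtract 6h to convert from UTC+6).
Jun in UTC: 08:05-13:10, 14:55-17:40 (add 5h to convert from UTC-5).
Farrukh ∩ Nadia: 10:00-13:40.
Farrukh ∩ Nadia ∩ Maria: 10:00-13:40.
Farrukh ∩ Nadia ∩ Maria ∩ Ana: 10:00-13:05.
Farrukh ∩ Nadia ∩ Maria ∩ Ana ∩ Bashir: 10:00-13:05.
Farrukh ∩ Nadia ∩ Maria ∩ Ana ∩ Bashir ∩ Jun: 10:00-13:05.

10:00-13:05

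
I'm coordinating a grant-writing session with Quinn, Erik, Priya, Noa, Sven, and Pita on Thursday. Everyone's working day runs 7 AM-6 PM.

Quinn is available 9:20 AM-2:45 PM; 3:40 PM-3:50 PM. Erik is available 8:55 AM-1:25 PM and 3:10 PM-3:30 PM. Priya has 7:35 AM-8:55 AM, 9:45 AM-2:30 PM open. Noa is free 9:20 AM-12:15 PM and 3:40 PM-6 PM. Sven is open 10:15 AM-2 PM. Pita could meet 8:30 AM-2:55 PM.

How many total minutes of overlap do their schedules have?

Quinn ∩ Erik: 09:20-13:25.
Quinn ∩ Erik ∩ Priya: 09:45-13:25.
Quinn ∩ Erik ∩ Priya ∩ Noa: 09:45-12:15.
Quinn ∩ Erik ∩ Priya ∩ Noa ∩ Sven: 10:15-12:15.
Quinn ∩ Erik ∩ Priya ∩ Noa ∩ Sven ∩ Pita: 10:15-12:15.
So the common availability across everyone is 10:15-12:15.
That's a single block of 120 minutes.

120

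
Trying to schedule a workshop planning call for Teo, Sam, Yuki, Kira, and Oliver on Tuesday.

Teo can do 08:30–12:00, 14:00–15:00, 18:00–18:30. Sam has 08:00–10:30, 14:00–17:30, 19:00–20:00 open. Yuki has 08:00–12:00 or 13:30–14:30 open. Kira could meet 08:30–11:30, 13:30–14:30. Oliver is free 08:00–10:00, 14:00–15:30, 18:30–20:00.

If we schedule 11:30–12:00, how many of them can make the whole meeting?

Teo and Yuki can make the full 11:30-12:00 slot — that's 2.

2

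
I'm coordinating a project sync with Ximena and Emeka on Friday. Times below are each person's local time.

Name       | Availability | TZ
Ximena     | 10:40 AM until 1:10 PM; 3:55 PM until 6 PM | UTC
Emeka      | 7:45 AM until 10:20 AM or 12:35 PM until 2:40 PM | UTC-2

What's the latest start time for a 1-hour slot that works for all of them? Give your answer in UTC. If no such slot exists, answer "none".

Ximena in UTC: 10:40-13:10, 15:55-18:00.
Emeka in UTC: 09:45-12:20, 14:35-16:40 (add 2h to convert from UTC-2).
Ximena ∩ Emeka: 10:40-12:20, 15:55-16:40.
So the common availability across everyone is 10:40-12:20, 15:55-16:40.
The last common window of at least 60 minutes is 10:40-12:20; a 60-minute meeting can start as late as 11:20 and still end by 12:20.

11:20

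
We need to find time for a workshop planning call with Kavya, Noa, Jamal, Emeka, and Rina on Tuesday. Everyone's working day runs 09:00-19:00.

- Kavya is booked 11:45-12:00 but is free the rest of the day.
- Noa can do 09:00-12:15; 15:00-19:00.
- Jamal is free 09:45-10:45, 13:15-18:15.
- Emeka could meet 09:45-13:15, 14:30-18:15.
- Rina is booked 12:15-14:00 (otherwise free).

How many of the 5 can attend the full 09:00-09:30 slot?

Kavya free: 09:00-11:45, 12:00-19:00 (invert busy blocks within the working day).
Noa free: 09:00-12:15, 15:00-19:00.
Jamal free: 09:45-10:45, 13:15-18:15.
Emeka free: 09:45-13:15, 14:30-18:15.
Rina free: 09:00-12:15, 14:00-19:00 (invert busy blocks within the working day).
Kavya, Noa, and Rina can make the full 09:00-09:30 slot — that's 3.

3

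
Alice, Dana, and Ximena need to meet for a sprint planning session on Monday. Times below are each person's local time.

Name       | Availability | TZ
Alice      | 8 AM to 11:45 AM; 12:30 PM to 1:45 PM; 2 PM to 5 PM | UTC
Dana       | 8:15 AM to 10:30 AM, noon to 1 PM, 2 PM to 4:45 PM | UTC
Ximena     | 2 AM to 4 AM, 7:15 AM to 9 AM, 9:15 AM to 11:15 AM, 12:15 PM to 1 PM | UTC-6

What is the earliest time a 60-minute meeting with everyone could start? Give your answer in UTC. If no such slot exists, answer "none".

Alice in UTC: 08:00-11:45, 12:30-13:45, 14:00-17:00.
Dana in UTC: 08:15-10:30, 12:00-13:00, 14:00-16:45.
Ximena in UTC: 08:00-10:00, 13:15-15:00, 15:15-17:15, 18:15-19:00 (add 6h to convert from UTC-6).
Alice ∩ Dana: 08:15-10:30, 12:30-13:00, 14:00-16:45.
Alice ∩ Dana ∩ Ximena: 08:15-10:00, 14:00-15:00, 15:15-16:45.
Those are the intersection windows.
The first common window of at least 60 minutes is 08:15-10:00, so the earliest start is 08:15.

08:15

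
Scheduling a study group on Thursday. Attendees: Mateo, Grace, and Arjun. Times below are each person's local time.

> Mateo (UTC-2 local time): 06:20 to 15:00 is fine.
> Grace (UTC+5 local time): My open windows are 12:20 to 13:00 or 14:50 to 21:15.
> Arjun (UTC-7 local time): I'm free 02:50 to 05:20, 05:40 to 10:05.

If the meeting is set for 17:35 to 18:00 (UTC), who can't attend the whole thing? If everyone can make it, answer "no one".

Mateo in UTC: 08:20-17:00 (add 2h to convert from UTC-2).
Grace in UTC: 07:20-08:00, 09:50-16:15 (subtract 5h to convert from UTC+5).
Arjun in UTC: 09:50-12:20, 12:40-17:05 (add 7h to convert from UTC-7).
Mateo: not fully free for 17:35-18:00. Grace: not fully free for 17:35-18:00. Arjun: not fully free for 17:35-18:00.

Arjun, Grace, Mateo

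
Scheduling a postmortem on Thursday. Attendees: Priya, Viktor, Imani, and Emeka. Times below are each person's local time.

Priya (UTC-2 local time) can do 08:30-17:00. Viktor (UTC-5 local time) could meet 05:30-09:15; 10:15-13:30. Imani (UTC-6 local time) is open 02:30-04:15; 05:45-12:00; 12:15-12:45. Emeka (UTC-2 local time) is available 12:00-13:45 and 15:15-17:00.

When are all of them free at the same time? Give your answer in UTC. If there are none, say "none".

14:00-14:15, 15:15-15:45, 17:15-18:00, 18:15-18:30

Priya in UTC: 10:30-19:00 (add 2h to convert from UTC-2).
Viktor in UTC: 10:30-14:15, 15:15-18:30 (add 5h to convert from UTC-5).
Imani in UTC: 08:30-10:15, 11:45-18:00, 18:15-18:45 (add 6h to convert from UTC-6).
Emeka in UTC: 14:00-15:45, 17:15-19:00 (add 2h to convert from UTC-2).
Priya ∩ Viktor: 10:30-14:15, 15:15-18:30.
Priya ∩ Viktor ∩ Imani: 11:45-14:15, 15:15-18:00, 18:15-18:30.
Priya ∩ Viktor ∩ Imani ∩ Emeka: 14:00-14:15, 15:15-15:45, 17:15-18:00, 18:15-18:30.
Those are the intersection windows.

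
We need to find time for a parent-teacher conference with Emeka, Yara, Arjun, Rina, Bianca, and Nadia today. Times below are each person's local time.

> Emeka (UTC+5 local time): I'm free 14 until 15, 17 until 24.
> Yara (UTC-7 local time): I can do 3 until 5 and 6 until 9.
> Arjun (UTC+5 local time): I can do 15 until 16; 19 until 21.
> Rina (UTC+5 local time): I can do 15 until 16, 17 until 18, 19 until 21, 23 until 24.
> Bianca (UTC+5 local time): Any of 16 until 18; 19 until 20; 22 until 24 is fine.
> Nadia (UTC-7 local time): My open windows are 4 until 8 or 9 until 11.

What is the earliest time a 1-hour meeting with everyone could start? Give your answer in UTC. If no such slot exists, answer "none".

14:00

Emeka in UTC: 09:00-10:00, 12:00-19:00 (subtract 5h to convert from UTC+5).
Yara in UTC: 10:00-12:00, 13:00-16:00 (add 7h to convert from UTC-7).
Arjun in UTC: 10:00-11:00, 14:00-16:00 (subtract 5h to convert from UTC+5).
Rina in UTC: 10:00-11:00, 12:00-13:00, 14:00-16:00, 18:00-19:00 (subtract 5h to convert from UTC+5).
Bianca in UTC: 11:00-13:00, 14:00-15:00, 17:00-19:00 (subtract 5h to convert from UTC+5).
Nadia in UTC: 11:00-15:00, 16:00-18:00 (add 7h to convert from UTC-7).
Emeka ∩ Yara: 13:00-16:00.
Emeka ∩ Yara ∩ Arjun: 14:00-16:00.
Emeka ∩ Yara ∩ Arjun ∩ Rina: 14:00-16:00.
Emeka ∩ Yara ∩ Arjun ∩ Rina ∩ Bianca: 14:00-15:00.
Emeka ∩ Yara ∩ Arjun ∩ Rina ∩ Bianca ∩ Nadia: 14:00-15:00.
Those are the intersection windows.
The first common window of at least 60 minutes is 14:00-15:00, so the earliest start is 14:00.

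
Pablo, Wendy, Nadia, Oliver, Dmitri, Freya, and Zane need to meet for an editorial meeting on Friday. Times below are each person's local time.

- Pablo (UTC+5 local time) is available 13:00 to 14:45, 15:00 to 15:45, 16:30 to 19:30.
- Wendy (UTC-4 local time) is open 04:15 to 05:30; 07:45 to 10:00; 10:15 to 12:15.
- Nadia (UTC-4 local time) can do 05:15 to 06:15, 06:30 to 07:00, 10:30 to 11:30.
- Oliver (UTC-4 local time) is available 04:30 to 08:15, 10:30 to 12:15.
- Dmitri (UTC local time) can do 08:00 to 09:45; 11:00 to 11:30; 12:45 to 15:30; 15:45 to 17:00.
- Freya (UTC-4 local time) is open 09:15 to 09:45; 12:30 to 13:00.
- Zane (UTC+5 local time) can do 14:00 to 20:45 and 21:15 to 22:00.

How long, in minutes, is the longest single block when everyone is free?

0

Pablo in UTC: 08:00-09:45, 10:00-10:45, 11:30-14:30 (subtract 5h to convert from UTC+5).
Wendy in UTC: 08:15-09:30, 11:45-14:00, 14:15-16:15 (add 4h to convert from UTC-4).
Nadia in UTC: 09:15-10:15, 10:30-11:00, 14:30-15:30 (add 4h to convert from UTC-4).
Oliver in UTC: 08:30-12:15, 14:30-16:15 (add 4h to convert from UTC-4).
Dmitri in UTC: 08:00-09:45, 11:00-11:30, 12:45-15:30, 15:45-17:00.
Freya in UTC: 13:15-13:45, 16:30-17:00 (add 4h to convert from UTC-4).
Zane in UTC: 09:00-15:45, 16:15-17:00 (subtract 5h to convert from UTC+5).
Pablo ∩ Wendy: 08:15-09:30, 11:45-14:00, 14:15-14:30.
Pablo ∩ Wendy ∩ Nadia: 09:15-09:30.
Pablo ∩ Wendy ∩ Nadia ∩ Oliver: 09:15-09:30.
Pablo ∩ Wendy ∩ Nadia ∩ Oliver ∩ Dmitri: 09:15-09:30.
Pablo ∩ Wendy ∩ Nadia ∩ Oliver ∩ Dmitri ∩ Freya: ∅.
Pablo ∩ Wendy ∩ Nadia ∩ Oliver ∩ Dmitri ∩ Freya ∩ Zane: ∅.
There is no time when everyone is free.
No common window exists, so the longest block is 0 minutes.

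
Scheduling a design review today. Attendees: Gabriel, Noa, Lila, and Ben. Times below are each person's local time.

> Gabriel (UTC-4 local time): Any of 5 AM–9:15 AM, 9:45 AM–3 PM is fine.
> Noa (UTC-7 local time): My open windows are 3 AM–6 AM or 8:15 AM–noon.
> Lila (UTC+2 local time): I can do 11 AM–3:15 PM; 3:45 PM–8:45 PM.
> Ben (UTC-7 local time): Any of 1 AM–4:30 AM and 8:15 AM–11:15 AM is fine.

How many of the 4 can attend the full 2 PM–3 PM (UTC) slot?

2

Gabriel in UTC: 09:00-13:15, 13:45-19:00 (add 4h to convert from UTC-4).
Noa in UTC: 10:00-13:00, 15:15-19:00 (add 7h to convert from UTC-7).
Lila in UTC: 09:00-13:15, 13:45-18:45 (subtract 2h to convert from UTC+2).
Ben in UTC: 08:00-11:30, 15:15-18:15 (add 7h to convert from UTC-7).
Gabriel and Lila can make the full 14:00-15:00 slot — that's 2.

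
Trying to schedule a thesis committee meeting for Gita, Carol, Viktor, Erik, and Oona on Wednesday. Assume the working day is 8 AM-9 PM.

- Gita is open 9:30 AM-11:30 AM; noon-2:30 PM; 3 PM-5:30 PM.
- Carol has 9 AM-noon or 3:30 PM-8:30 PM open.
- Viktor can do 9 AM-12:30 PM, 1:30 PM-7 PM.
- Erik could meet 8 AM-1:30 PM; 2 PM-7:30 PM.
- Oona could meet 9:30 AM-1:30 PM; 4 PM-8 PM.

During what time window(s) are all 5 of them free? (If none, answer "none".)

09:30-11:30, 16:00-17:30

Gita ∩ Carol: 09:30-11:30, 15:30-17:30.
Gita ∩ Carol ∩ Viktor: 09:30-11:30, 15:30-17:30.
Gita ∩ Carol ∩ Viktor ∩ Erik: 09:30-11:30, 15:30-17:30.
Gita ∩ Carol ∩ Viktor ∩ Erik ∩ Oona: 09:30-11:30, 16:00-17:30.
So the common availability across everyone is 09:30-11:30, 16:00-17:30.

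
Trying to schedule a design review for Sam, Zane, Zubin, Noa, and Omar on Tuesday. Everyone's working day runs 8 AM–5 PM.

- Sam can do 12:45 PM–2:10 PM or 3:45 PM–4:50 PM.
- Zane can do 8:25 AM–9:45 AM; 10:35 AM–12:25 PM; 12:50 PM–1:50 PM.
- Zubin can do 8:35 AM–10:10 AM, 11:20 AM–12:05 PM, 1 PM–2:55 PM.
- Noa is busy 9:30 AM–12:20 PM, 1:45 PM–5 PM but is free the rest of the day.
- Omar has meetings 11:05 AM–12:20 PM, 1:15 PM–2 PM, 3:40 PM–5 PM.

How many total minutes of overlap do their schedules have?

15

Sam free: 12:45-14:10, 15:45-16:50.
Zane free: 08:25-09:45, 10:35-12:25, 12:50-13:50.
Zubin free: 08:35-10:10, 11:20-12:05, 13:00-14:55.
Noa free: 08:00-09:30, 12:20-13:45 (invert busy blocks within the working day).
Omar free: 08:00-11:05, 12:20-13:15, 14:00-15:40 (invert busy blocks within the working day).
Sam ∩ Zane: 12:50-13:50.
Sam ∩ Zane ∩ Zubin: 13:00-13:50.
Sam ∩ Zane ∩ Zubin ∩ Noa: 13:00-13:45.
Sam ∩ Zane ∩ Zubin ∩ Noa ∩ Omar: 13:00-13:15.
Those are the intersection windows.
That's a single block of 15 minutes.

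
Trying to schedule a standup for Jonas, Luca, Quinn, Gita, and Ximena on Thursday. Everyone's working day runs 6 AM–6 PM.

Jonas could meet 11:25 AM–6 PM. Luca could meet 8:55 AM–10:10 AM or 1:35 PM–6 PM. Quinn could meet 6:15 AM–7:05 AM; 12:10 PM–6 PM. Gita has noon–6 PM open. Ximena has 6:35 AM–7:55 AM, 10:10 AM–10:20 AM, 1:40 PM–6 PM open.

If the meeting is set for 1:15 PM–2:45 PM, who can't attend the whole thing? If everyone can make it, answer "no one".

Jonas: free for 13:15-14:45. Luca: not fully free for 13:15-14:45. Quinn: free for 13:15-14:45. Gita: free for 13:15-14:45. Ximena: not fully free for 13:15-14:45.

Luca, Ximena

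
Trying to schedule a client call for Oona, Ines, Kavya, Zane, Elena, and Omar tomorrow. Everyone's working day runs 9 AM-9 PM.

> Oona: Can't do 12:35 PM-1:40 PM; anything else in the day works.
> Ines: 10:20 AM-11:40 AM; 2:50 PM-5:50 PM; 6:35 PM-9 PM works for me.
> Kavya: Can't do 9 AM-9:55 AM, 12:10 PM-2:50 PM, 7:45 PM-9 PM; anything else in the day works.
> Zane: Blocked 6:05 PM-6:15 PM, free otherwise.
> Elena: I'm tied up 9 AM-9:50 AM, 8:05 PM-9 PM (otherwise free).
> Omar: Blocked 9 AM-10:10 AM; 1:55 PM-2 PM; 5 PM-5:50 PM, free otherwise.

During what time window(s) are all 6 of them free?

10:20-11:40, 14:50-17:00, 18:35-19:45

Oona free: 09:00-12:35, 13:40-21:00 (invert busy blocks within the working day).
Ines free: 10:20-11:40, 14:50-17:50, 18:35-21:00.
Kavya free: 09:55-12:10, 14:50-19:45 (invert busy blocks within the working day).
Zane free: 09:00-18:05, 18:15-21:00 (invert busy blocks within the working day).
Elena free: 09:50-20:05 (invert busy blocks within the working day).
Omar free: 10:10-13:55, 14:00-17:00, 17:50-21:00 (invert busy blocks within the working day).
Oona ∩ Ines: 10:20-11:40, 14:50-17:50, 18:35-21:00.
Oona ∩ Ines ∩ Kavya: 10:20-11:40, 14:50-17:50, 18:35-19:45.
Oona ∩ Ines ∩ Kavya ∩ Zane: 10:20-11:40, 14:50-17:50, 18:35-19:45.
Oona ∩ Ines ∩ Kavya ∩ Zane ∩ Elena: 10:20-11:40, 14:50-17:50, 18:35-19:45.
Oona ∩ Ines ∩ Kavya ∩ Zane ∩ Elena ∩ Omar: 10:20-11:40, 14:50-17:00, 18:35-19:45.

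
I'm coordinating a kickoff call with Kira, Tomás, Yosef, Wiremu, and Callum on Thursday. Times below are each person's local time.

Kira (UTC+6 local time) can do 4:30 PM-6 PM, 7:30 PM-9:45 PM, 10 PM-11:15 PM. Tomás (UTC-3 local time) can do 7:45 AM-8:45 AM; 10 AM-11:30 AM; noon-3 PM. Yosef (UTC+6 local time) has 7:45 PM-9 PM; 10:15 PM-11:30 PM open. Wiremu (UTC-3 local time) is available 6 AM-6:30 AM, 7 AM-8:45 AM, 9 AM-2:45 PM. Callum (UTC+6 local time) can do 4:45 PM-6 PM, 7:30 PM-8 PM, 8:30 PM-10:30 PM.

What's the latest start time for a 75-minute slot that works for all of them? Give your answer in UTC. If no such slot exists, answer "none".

none

Kira in UTC: 10:30-12:00, 13:30-15:45, 16:00-17:15 (subtract 6h to convert from UTC+6).
Tomás in UTC: 10:45-11:45, 13:00-14:30, 15:00-18:00 (add 3h to convert from UTC-3).
Yosef in UTC: 13:45-15:00, 16:15-17:30 (subtract 6h to convert from UTC+6).
Wiremu in UTC: 09:00-09:30, 10:00-11:45, 12:00-17:45 (add 3h to convert from UTC-3).
Callum in UTC: 10:45-12:00, 13:30-14:00, 14:30-16:30 (subtract 6h to convert from UTC+6).
Kira ∩ Tomás: 10:45-11:45, 13:30-14:30, 15:00-15:45, 16:00-17:15.
Kira ∩ Tomás ∩ Yosef: 13:45-14:30, 16:15-17:15.
Kira ∩ Tomás ∩ Yosef ∩ Wiremu: 13:45-14:30, 16:15-17:15.
Kira ∩ Tomás ∩ Yosef ∩ Wiremu ∩ Callum: 13:45-14:00, 16:15-16:30.
So the common availability across everyone is 13:45-14:00, 16:15-16:30.
No common window is at least 75 minutes long.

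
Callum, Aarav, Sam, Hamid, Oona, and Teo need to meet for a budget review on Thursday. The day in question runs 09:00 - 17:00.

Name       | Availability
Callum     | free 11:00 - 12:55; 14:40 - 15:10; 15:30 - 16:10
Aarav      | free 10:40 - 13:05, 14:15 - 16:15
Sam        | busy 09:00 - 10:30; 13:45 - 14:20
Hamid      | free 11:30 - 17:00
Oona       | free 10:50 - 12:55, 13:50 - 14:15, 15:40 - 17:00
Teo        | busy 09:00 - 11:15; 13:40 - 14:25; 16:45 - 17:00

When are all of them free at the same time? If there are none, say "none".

11:30-12:55, 15:40-16:10

Callum free: 11:00-12:55, 14:40-15:10, 15:30-16:10.
Aarav free: 10:40-13:05, 14:15-16:15.
Sam free: 10:30-13:45, 14:20-17:00 (invert busy blocks within the working day).
Hamid free: 11:30-17:00.
Oona free: 10:50-12:55, 13:50-14:15, 15:40-17:00.
Teo free: 11:15-13:40, 14:25-16:45 (invert busy blocks within the working day).
Callum ∩ Aarav: 11:00-12:55, 14:40-15:10, 15:30-16:10.
Callum ∩ Aarav ∩ Sam: 11:00-12:55, 14:40-15:10, 15:30-16:10.
Callum ∩ Aarav ∩ Sam ∩ Hamid: 11:30-12:55, 14:40-15:10, 15:30-16:10.
Callum ∩ Aarav ∩ Sam ∩ Hamid ∩ Oona: 11:30-12:55, 15:40-16:10.
Callum ∩ Aarav ∩ Sam ∩ Hamid ∩ Oona ∩ Teo: 11:30-12:55, 15:40-16:10.
So the common availability across everyone is 11:30-12:55, 15:40-16:10.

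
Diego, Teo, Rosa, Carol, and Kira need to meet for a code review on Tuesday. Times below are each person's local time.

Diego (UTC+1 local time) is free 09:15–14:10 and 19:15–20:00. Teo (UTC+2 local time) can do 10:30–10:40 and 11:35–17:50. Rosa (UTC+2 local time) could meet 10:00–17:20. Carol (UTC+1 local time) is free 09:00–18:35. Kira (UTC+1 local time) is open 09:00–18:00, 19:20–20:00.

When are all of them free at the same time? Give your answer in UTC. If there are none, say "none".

Diego in UTC: 08:15-13:10, 18:15-19:00 (subtract 1h to convert from UTC+1).
Teo in UTC: 08:30-08:40, 09:35-15:50 (subtract 2h to convert from UTC+2).
Rosa in UTC: 08:00-15:20 (subtract 2h to convert from UTC+2).
Carol in UTC: 08:00-17:35 (subtract 1h to convert from UTC+1).
Kira in UTC: 08:00-17:00, 18:20-19:00 (subtract 1h to convert from UTC+1).
Diego ∩ Teo: 08:30-08:40, 09:35-13:10.
Diego ∩ Teo ∩ Rosa: 08:30-08:40, 09:35-13:10.
Diego ∩ Teo ∩ Rosa ∩ Carol: 08:30-08:40, 09:35-13:10.
Diego ∩ Teo ∩ Rosa ∩ Carol ∩ Kira: 08:30-08:40, 09:35-13:10.
So the common availability across everyone is 08:30-08:40, 09:35-13:10.

08:30-08:40, 09:35-13:10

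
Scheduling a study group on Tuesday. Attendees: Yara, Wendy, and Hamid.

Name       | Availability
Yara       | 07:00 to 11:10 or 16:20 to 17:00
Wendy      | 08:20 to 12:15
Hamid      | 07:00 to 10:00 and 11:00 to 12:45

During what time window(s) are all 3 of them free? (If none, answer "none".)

08:20-10:00, 11:00-11:10

Yara ∩ Wendy: 08:20-11:10.
Yara ∩ Wendy ∩ Hamid: 08:20-10:00, 11:00-11:10.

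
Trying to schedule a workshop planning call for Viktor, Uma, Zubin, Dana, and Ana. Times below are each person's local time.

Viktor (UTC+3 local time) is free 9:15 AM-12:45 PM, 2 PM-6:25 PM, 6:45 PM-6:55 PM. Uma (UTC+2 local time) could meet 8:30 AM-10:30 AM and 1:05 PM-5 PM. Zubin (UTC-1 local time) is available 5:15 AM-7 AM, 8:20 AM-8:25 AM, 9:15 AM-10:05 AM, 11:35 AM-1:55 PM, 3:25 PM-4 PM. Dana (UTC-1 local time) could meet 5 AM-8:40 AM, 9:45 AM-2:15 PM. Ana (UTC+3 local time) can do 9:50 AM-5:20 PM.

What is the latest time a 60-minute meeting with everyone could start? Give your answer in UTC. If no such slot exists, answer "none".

13:20

Viktor in UTC: 06:15-09:45, 11:00-15:25, 15:45-15:55 (subtract 3h to convert from UTC+3).
Uma in UTC: 06:30-08:30, 11:05-15:00 (subtract 2h to convert from UTC+2).
Zubin in UTC: 06:15-08:00, 09:20-09:25, 10:15-11:05, 12:35-14:55, 16:25-17:00 (add 1h to convert from UTC-1).
Dana in UTC: 06:00-09:40, 10:45-15:15 (add 1h to convert from UTC-1).
Ana in UTC: 06:50-14:20 (subtract 3h to convert from UTC+3).
Viktor ∩ Uma: 06:30-08:30, 11:05-15:00.
Viktor ∩ Uma ∩ Zubin: 06:30-08:00, 12:35-14:55.
Viktor ∩ Uma ∩ Zubin ∩ Dana: 06:30-08:00, 12:35-14:55.
Viktor ∩ Uma ∩ Zubin ∩ Dana ∩ Ana: 06:50-08:00, 12:35-14:20.
The last common window of at least 60 minutes is 12:35-14:20; a 60-minute meeting can start as late as 13:20 and still end by 14:20.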